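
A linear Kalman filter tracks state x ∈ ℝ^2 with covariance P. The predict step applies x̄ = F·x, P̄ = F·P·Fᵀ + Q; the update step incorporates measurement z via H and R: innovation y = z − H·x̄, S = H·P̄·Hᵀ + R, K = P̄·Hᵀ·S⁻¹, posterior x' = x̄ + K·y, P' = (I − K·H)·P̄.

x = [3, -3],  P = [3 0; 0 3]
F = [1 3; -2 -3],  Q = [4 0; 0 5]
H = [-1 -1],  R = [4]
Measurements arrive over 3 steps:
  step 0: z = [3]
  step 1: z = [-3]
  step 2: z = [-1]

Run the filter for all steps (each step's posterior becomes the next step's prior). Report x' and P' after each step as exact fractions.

step 0: x' = [-6, 3], P' = [543/16 -539/16; -539/16 583/16]
step 1: x' = [-1161/751, 3606/751], P' = [42036/751 -37484/751; -37484/751 35680/751]
step 2: x' = [625993/51799, -572554/51799], P' = [2565144/51799 -2271464/51799; -2271464/51799 2172964/51799]

step 0: x̄ = F·x = [-6, 3]
step 0: P̄ = F·P·Fᵀ + Q = [34 -33; -33 44]
step 0: y = z − H·x̄ = [0]
step 0: S = H·P̄·Hᵀ + R = [16]
step 0: K = P̄·Hᵀ·S⁻¹ = [-1/16; -11/16]
step 0: x' = x̄ + K·y = [-6, 3]
step 0: P' = (I − K·H)·P̄ = [543/16 -539/16; -539/16 583/16]
step 1: x̄ = F·x = [3, 3]
step 1: P̄ = F·P·Fᵀ + Q = [655/4 -741/8; -741/8 1031/16]
step 1: y = z − H·x̄ = [3]
step 1: S = H·P̄·Hᵀ + R = [751/16]
step 1: K = P̄·Hᵀ·S⁻¹ = [-1138/751; 451/751]
step 1: x' = x̄ + K·y = [-1161/751, 3606/751]
step 1: P' = (I − K·H)·P̄ = [42036/751 -37484/751; -37484/751 35680/751]
step 2: x̄ = F·x = [9657/751, -8496/751]
step 2: P̄ = F·P·Fᵀ + Q = [141256/751 -67836/751; -67836/751 43211/751]
step 2: y = z − H·x̄ = [410/751]
step 2: S = H·P̄·Hᵀ + R = [51799/751]
step 2: K = P̄·Hᵀ·S⁻¹ = [-73420/51799; 24625/51799]
step 2: x' = x̄ + K·y = [625993/51799, -572554/51799]
step 2: P' = (I − K·H)·P̄ = [2565144/51799 -2271464/51799; -2271464/51799 2172964/51799]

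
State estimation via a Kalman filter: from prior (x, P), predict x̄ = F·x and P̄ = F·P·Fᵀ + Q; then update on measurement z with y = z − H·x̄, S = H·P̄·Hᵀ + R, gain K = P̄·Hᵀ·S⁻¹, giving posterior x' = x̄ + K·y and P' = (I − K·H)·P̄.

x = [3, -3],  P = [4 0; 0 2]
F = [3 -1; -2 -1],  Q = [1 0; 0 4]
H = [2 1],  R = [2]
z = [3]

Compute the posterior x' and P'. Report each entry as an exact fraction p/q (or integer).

x' = [24/23, 30/23]
P' = [113/23 -198/23; -198/23 385/23]

x̄ = F·x = [12, -3]
P̄ = F·P·Fᵀ + Q = [39 -22; -22 22]
y = z − H·x̄ = [-18]
S = H·P̄·Hᵀ + R = [92]
K = P̄·Hᵀ·S⁻¹ = [14/23; -11/46]
x' = x̄ + K·y = [24/23, 30/23]
P' = (I − K·H)·P̄ = [113/23 -198/23; -198/23 385/23]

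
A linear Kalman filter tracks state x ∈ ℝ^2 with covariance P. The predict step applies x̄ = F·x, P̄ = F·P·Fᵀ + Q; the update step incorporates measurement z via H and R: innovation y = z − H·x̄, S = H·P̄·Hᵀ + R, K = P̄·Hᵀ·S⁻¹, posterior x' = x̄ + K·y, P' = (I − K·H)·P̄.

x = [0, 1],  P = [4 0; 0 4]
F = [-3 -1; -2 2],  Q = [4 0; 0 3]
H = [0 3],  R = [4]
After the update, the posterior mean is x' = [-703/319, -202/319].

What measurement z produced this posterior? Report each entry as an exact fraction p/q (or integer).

x̄ = F·x = [-1, 2]
P̄ = F·P·Fᵀ + Q = [44 16; 16 35]
S = H·P̄·Hᵀ + R = [319]
K = P̄·Hᵀ·S⁻¹ = [48/319; 105/319]
x' − x̄ = [-384/319, -840/319] = K·y
y = (KᵀK)⁻¹·Kᵀ·(x' − x̄) = [-8]
z = y + H·x̄ = [-8] + [6] = [-2]

z = [-2]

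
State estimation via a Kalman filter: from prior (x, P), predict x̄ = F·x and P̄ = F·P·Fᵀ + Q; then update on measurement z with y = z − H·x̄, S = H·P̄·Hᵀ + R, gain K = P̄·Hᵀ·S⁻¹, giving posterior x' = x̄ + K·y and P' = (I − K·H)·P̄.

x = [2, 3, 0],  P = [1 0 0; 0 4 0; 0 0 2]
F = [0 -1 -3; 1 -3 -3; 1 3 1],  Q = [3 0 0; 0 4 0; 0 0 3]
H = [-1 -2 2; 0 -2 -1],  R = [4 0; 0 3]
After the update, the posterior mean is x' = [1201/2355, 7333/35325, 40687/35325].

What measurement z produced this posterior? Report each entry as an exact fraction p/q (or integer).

z = [1, -1]

x̄ = F·x = [-3, -7, 11]
P̄ = F·P·Fᵀ + Q = [25 30 -18; 30 59 -41; -18 -41 42]
S = H·P̄·Hᵀ + R = [953 276; 276 117]
K = P̄·Hᵀ·S⁻¹ = [-57/785 -442/2355; -1886/11775 -9901/35325; 3496/11775 -12664/35325]
x' − x̄ = [8266/2355, 254608/35325, -347888/35325] = K·y
y = (KᵀK)⁻¹·Kᵀ·(x' − x̄) = [-38, -4]
z = y + H·x̄ = [-38, -4] + [39, 3] = [1, -1]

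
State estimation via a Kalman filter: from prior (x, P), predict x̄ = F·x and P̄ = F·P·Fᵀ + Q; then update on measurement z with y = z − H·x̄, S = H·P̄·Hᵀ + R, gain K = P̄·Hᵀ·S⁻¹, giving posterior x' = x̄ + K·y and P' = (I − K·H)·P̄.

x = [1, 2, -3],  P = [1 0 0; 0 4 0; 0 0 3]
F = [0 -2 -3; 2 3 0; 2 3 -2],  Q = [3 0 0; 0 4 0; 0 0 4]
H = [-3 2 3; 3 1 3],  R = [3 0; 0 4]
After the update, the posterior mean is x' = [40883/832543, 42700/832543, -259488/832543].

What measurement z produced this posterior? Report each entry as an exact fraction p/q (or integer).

z = [-1, -1]

x̄ = F·x = [5, 8, 14]
P̄ = F·P·Fᵀ + Q = [46 -24 -6; -24 44 40; -6 40 56]
S = H·P̄·Hᵀ + R = [1973 466; 466 954]
K = P̄·Hᵀ·S⁻¹ = [-119676/832543 142236/832543; 112124/832543 25518/832543; 82612/832543 125457/832543]
x' − x̄ = [-4121832/832543, -6617644/832543, -11915090/832543] = K·y
y = (KᵀK)⁻¹·Kᵀ·(x' − x̄) = [-44, -66]
z = y + H·x̄ = [-44, -66] + [43, 65] = [-1, -1]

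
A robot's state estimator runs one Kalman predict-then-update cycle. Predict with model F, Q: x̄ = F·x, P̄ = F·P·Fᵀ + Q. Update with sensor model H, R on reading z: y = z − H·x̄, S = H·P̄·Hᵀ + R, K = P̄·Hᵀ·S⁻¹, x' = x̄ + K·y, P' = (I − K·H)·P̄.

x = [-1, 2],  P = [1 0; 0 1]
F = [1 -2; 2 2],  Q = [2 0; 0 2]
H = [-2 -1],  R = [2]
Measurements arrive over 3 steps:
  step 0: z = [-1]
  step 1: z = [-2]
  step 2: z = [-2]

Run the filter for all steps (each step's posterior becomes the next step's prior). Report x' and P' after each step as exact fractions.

step 0: x' = [-13/8, 59/16], P' = [5/2 -17/4; -17/4 71/8]
step 1: x' = [122/311, 629/622], P' = [799/311 -1230/311; -1230/311 2338/311]
step 2: x' = [-2560/11387, 55025/22774], P' = [27325/11387 -41604/11387; -41604/11387 79579/11387]

step 0: x̄ = F·x = [-5, 2]
step 0: P̄ = F·P·Fᵀ + Q = [7 -2; -2 10]
step 0: y = z − H·x̄ = [-9]
step 0: S = H·P̄·Hᵀ + R = [32]
step 0: K = P̄·Hᵀ·S⁻¹ = [-3/8; -3/16]
step 0: x' = x̄ + K·y = [-13/8, 59/16]
step 0: P' = (I − K·H)·P̄ = [5/2 -17/4; -17/4 71/8]
step 1: x̄ = F·x = [-9, 33/8]
step 1: P̄ = F·P·Fᵀ + Q = [57 -22; -22 27/2]
step 1: y = z − H·x̄ = [-127/8]
step 1: S = H·P̄·Hᵀ + R = [311/2]
step 1: K = P̄·Hᵀ·S⁻¹ = [-184/311; 61/311]
step 1: x' = x̄ + K·y = [122/311, 629/622]
step 1: P' = (I − K·H)·P̄ = [799/311 -1230/311; -1230/311 2338/311]
step 2: x̄ = F·x = [-507/311, 873/311]
step 2: P̄ = F·P·Fᵀ + Q = [15693/311 -5294/311; -5294/311 3330/311]
step 2: y = z − H·x̄ = [-763/311]
step 2: S = H·P̄·Hᵀ + R = [45548/311]
step 2: K = P̄·Hᵀ·S⁻¹ = [-6523/11387; 3629/22774]
step 2: x' = x̄ + K·y = [-2560/11387, 55025/22774]
step 2: P' = (I − K·H)·P̄ = [27325/11387 -41604/11387; -41604/11387 79579/11387]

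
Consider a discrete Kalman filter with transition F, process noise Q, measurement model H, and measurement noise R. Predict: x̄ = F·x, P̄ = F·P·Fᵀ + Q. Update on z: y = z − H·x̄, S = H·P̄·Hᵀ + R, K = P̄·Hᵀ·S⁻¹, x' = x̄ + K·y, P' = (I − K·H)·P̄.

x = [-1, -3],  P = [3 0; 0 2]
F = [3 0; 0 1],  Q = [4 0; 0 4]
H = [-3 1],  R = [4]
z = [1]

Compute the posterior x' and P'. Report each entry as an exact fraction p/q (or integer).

x' = [-402/289, -897/289]
P' = [310/289 558/289; 558/289 1698/289]

x̄ = F·x = [-3, -3]
P̄ = F·P·Fᵀ + Q = [31 0; 0 6]
y = z − H·x̄ = [-5]
S = H·P̄·Hᵀ + R = [289]
K = P̄·Hᵀ·S⁻¹ = [-93/289; 6/289]
x' = x̄ + K·y = [-402/289, -897/289]
P' = (I − K·H)·P̄ = [310/289 558/289; 558/289 1698/289]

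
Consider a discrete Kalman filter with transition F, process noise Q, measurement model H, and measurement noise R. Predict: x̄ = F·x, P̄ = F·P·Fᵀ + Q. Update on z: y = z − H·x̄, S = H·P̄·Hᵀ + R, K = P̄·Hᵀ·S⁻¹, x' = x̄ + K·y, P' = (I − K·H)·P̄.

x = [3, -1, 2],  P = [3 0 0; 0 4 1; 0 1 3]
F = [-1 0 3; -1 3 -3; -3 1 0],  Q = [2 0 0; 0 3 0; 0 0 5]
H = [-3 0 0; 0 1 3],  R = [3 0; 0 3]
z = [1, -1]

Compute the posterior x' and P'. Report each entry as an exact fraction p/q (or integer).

x̄ = F·x = [3, -12, -10]
P̄ = F·P·Fᵀ + Q = [32 -15 12; -15 51 18; 12 18 36]
y = z − H·x̄ = [10, 41]
S = H·P̄·Hᵀ + R = [291 -63; -63 486]
K = P̄·Hᵀ·S⁻¹ = [-1679/5091 7/15273; 1055/5091 3710/15273; -118/1697 1274/5091]
x' = x̄ + K·y = [-4264/15273, 484/15273, -2216/5091]
P' = (I − K·H)·P̄ = [1679/5091 -1055/5091 118/1697; -1055/5091 82316/5091 -8734/1697; 118/1697 -8734/1697 3336/1697]

x' = [-4264/15273, 484/15273, -2216/5091]
P' = [1679/5091 -1055/5091 118/1697; -1055/5091 82316/5091 -8734/1697; 118/1697 -8734/1697 3336/1697]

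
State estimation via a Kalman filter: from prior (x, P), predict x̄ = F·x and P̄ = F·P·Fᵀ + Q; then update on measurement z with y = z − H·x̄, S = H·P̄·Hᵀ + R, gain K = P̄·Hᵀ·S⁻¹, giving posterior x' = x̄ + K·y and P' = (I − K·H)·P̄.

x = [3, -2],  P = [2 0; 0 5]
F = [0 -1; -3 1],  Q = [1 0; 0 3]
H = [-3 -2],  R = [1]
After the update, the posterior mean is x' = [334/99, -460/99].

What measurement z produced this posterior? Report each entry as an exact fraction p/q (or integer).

z = [-1]

x̄ = F·x = [2, -11]
P̄ = F·P·Fᵀ + Q = [6 -5; -5 26]
S = H·P̄·Hᵀ + R = [99]
K = P̄·Hᵀ·S⁻¹ = [-8/99; -37/99]
x' − x̄ = [136/99, 629/99] = K·y
y = (KᵀK)⁻¹·Kᵀ·(x' − x̄) = [-17]
z = y + H·x̄ = [-17] + [16] = [-1]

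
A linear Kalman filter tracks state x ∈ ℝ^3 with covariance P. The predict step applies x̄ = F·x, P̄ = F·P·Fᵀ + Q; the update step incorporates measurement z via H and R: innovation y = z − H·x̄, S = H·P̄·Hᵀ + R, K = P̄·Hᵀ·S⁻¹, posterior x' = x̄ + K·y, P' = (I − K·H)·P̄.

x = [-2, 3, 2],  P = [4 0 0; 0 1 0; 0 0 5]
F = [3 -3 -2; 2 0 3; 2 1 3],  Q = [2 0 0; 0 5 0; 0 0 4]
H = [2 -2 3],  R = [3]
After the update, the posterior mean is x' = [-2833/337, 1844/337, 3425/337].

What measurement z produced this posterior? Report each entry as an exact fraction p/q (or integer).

z = [3]

x̄ = F·x = [-19, 2, 5]
P̄ = F·P·Fᵀ + Q = [67 -6 -9; -6 66 61; -9 61 66]
S = H·P̄·Hᵀ + R = [337]
K = P̄·Hᵀ·S⁻¹ = [119/337; 39/337; 58/337]
x' − x̄ = [3570/337, 1170/337, 1740/337] = K·y
y = (KᵀK)⁻¹·Kᵀ·(x' − x̄) = [30]
z = y + H·x̄ = [30] + [-27] = [3]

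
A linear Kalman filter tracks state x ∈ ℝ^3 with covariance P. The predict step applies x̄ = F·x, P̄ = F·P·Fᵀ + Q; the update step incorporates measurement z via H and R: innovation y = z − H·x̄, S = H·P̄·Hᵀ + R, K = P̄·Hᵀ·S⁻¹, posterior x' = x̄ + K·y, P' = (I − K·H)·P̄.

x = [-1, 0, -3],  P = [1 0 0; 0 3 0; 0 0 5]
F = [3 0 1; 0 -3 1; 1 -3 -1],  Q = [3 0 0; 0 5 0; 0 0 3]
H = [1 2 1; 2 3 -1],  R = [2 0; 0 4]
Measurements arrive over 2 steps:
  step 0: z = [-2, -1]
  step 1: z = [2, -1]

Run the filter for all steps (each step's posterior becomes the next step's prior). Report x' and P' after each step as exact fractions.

step 0: x̄ = F·x = [-6, -3, 2]
step 0: P̄ = F·P·Fᵀ + Q = [17 5 -2; 5 37 22; -2 22 36]
step 0: y = z − H·x̄ = [8, 22]
step 0: S = H·P̄·Hᵀ + R = [307 275; 275 377]
step 0: K = P̄·Hᵀ·S⁻¹ = [-2300/20057 4391/20057; 5426/20057 1309/20057; 11128/20057 -6734/20057]
step 0: x' = x̄ + K·y = [-42140/20057, 12035/20057, -19010/20057]
step 0: P' = (I − K·H)·P̄ = [174528/20057 -102124/20057 25120/20057; -102124/20057 64492/20057 -16008/20057; 25120/20057 -16008/20057 29152/20057]
step 1: x̄ = F·x = [-145430/20057, -55115/20057, -59235/20057]
step 1: P̄ = F·P·Fᵀ + Q = [1810795/20057 1071652/20057 1411332/20057; 1071652/20057 805913/20057 882768/20057; 1411332/20057 882768/20057 1310735/20057]
step 1: y = z − H·x̄ = [355009/20057, 376913/20057]
step 1: S = H·P̄·Hᵀ + R = [17025640/20057 16941997/20057; 16941997/20057 17805248/20057]
step 1: K = P̄·Hᵀ·S⁻¹ = [180429290/803434223 73122829/803434223; 58860769/803434223 109969434/803434223; 469672899/803434223 -259177703/803434223]
step 1: x' = x̄ + K·y = [-1257838779/803434223, 900619974/803434223, 1069912471/803434223]
step 1: P' = (I − K·H)·P̄ = [4490540577/803434223 -2563654367/803434223 997626737/803434223; -2563654367/803434223 1649712475/803434223 -618049045/803434223; 997626737/803434223 -618049045/803434223 1177817151/803434223]

step 0: x' = [-42140/20057, 12035/20057, -19010/20057], P' = [174528/20057 -102124/20057 25120/20057; -102124/20057 64492/20057 -16008/20057; 25120/20057 -16008/20057 29152/20057]
step 1: x' = [-1257838779/803434223, 900619974/803434223, 1069912471/803434223], P' = [4490540577/803434223 -2563654367/803434223 997626737/803434223; -2563654367/803434223 1649712475/803434223 -618049045/803434223; 997626737/803434223 -618049045/803434223 1177817151/803434223]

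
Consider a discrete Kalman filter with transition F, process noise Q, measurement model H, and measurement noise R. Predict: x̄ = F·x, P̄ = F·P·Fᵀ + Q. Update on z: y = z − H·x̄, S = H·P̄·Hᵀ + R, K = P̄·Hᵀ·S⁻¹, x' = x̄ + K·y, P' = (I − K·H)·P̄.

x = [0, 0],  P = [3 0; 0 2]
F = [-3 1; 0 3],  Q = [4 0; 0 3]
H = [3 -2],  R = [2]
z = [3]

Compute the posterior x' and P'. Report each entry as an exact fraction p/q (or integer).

x' = [261/311, -72/311]
P' = [2694/311 3954/311; 3954/311 5955/311]

x̄ = F·x = [0, 0]
P̄ = F·P·Fᵀ + Q = [33 6; 6 21]
y = z − H·x̄ = [3]
S = H·P̄·Hᵀ + R = [311]
K = P̄·Hᵀ·S⁻¹ = [87/311; -24/311]
x' = x̄ + K·y = [261/311, -72/311]
P' = (I − K·H)·P̄ = [2694/311 3954/311; 3954/311 5955/311]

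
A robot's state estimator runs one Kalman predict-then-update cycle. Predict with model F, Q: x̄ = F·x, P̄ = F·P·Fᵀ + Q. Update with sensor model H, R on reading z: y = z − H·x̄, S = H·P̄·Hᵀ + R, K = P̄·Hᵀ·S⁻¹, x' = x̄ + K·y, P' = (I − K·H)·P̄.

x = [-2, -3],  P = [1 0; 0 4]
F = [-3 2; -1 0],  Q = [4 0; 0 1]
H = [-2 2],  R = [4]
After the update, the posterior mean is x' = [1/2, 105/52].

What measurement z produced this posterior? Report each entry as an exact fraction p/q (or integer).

x̄ = F·x = [0, 2]
P̄ = F·P·Fᵀ + Q = [29 3; 3 2]
S = H·P̄·Hᵀ + R = [104]
K = P̄·Hᵀ·S⁻¹ = [-1/2; -1/52]
x' − x̄ = [1/2, 1/52] = K·y
y = (KᵀK)⁻¹·Kᵀ·(x' − x̄) = [-1]
z = y + H·x̄ = [-1] + [4] = [3]

z = [3]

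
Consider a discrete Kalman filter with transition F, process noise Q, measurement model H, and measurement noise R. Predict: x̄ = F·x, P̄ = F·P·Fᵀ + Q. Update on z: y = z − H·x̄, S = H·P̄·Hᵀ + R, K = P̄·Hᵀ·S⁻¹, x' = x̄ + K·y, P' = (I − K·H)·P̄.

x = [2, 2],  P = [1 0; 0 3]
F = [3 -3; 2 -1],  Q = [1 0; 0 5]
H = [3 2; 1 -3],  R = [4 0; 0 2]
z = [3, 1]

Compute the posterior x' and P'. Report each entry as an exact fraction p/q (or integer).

x' = [25993/27849, 658/9283]
P' = [9932/27849 40/9283; 40/9283 1638/9283]

x̄ = F·x = [0, 2]
P̄ = F·P·Fᵀ + Q = [37 15; 15 12]
y = z − H·x̄ = [-1, 7]
S = H·P̄·Hᵀ + R = [565 -66; -66 57]
K = P̄·Hᵀ·S⁻¹ = [2503/9283 4786/27849; 849/9283 -2437/9283]
x' = x̄ + K·y = [25993/27849, 658/9283]
P' = (I − K·H)·P̄ = [9932/27849 40/9283; 40/9283 1638/9283]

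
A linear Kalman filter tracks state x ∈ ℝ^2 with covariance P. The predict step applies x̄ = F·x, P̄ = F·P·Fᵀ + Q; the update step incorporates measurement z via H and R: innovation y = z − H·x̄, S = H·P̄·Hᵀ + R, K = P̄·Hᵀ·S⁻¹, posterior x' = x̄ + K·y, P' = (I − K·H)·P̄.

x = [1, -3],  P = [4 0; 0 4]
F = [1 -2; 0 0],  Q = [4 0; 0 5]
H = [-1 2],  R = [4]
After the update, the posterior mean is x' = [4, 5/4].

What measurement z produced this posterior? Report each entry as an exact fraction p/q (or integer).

x̄ = F·x = [7, 0]
P̄ = F·P·Fᵀ + Q = [24 0; 0 5]
S = H·P̄·Hᵀ + R = [48]
K = P̄·Hᵀ·S⁻¹ = [-1/2; 5/24]
x' − x̄ = [-3, 5/4] = K·y
y = (KᵀK)⁻¹·Kᵀ·(x' − x̄) = [6]
z = y + H·x̄ = [6] + [-7] = [-1]

z = [-1]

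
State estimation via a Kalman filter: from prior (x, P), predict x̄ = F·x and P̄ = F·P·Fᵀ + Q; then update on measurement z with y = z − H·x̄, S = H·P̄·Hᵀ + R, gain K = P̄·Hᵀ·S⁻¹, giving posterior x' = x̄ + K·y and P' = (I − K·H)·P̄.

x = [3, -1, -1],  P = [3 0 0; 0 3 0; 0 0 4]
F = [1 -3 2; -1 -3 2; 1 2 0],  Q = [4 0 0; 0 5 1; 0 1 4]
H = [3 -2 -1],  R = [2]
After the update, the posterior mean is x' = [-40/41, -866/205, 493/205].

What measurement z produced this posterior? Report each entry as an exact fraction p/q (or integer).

z = [3]

x̄ = F·x = [4, -2, 1]
P̄ = F·P·Fᵀ + Q = [50 40 -15; 40 51 -20; -15 -20 19]
S = H·P̄·Hᵀ + R = [205]
K = P̄·Hᵀ·S⁻¹ = [17/41; 38/205; -24/205]
x' − x̄ = [-204/41, -456/205, 288/205] = K·y
y = (KᵀK)⁻¹·Kᵀ·(x' − x̄) = [-12]
z = y + H·x̄ = [-12] + [15] = [3]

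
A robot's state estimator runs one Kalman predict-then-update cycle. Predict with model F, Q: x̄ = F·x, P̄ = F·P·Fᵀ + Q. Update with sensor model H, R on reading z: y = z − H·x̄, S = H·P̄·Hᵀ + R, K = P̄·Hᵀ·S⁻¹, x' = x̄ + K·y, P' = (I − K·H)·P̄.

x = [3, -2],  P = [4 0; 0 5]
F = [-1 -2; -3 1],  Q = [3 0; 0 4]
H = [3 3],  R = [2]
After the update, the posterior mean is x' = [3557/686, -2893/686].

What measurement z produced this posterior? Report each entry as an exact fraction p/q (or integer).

z = [3]

x̄ = F·x = [1, -11]
P̄ = F·P·Fᵀ + Q = [27 2; 2 45]
S = H·P̄·Hᵀ + R = [686]
K = P̄·Hᵀ·S⁻¹ = [87/686; 141/686]
x' − x̄ = [2871/686, 4653/686] = K·y
y = (KᵀK)⁻¹·Kᵀ·(x' − x̄) = [33]
z = y + H·x̄ = [33] + [-30] = [3]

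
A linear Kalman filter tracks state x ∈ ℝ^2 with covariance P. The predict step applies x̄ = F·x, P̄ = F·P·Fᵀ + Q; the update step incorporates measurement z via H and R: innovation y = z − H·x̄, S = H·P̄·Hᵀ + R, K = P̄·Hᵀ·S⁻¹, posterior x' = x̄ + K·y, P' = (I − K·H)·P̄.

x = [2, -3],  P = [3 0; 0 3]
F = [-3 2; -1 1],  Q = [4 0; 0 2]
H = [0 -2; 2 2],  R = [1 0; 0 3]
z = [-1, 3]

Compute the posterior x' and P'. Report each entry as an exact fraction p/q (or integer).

x' = [2110/2327, 1067/2327]
P' = [2033/2327 -431/2327; -431/2327 500/2327]

x̄ = F·x = [-12, -5]
P̄ = F·P·Fᵀ + Q = [43 15; 15 8]
y = z − H·x̄ = [-11, 37]
S = H·P̄·Hᵀ + R = [33 -92; -92 327]
K = P̄·Hᵀ·S⁻¹ = [862/2327 1068/2327; -1000/2327 46/2327]
x' = x̄ + K·y = [2110/2327, 1067/2327]
P' = (I − K·H)·P̄ = [2033/2327 -431/2327; -431/2327 500/2327]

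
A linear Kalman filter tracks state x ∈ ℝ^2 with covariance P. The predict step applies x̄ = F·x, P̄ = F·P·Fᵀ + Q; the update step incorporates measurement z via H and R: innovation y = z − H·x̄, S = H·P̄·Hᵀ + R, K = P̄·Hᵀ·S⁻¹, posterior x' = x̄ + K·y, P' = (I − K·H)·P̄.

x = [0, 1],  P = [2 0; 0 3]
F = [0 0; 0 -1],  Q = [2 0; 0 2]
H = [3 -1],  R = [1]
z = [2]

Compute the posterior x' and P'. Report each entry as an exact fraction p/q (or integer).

x' = [1/4, -29/24]
P' = [1/2 5/4; 5/4 95/24]

x̄ = F·x = [0, -1]
P̄ = F·P·Fᵀ + Q = [2 0; 0 5]
y = z − H·x̄ = [1]
S = H·P̄·Hᵀ + R = [24]
K = P̄·Hᵀ·S⁻¹ = [1/4; -5/24]
x' = x̄ + K·y = [1/4, -29/24]
P' = (I − K·H)·P̄ = [1/2 5/4; 5/4 95/24]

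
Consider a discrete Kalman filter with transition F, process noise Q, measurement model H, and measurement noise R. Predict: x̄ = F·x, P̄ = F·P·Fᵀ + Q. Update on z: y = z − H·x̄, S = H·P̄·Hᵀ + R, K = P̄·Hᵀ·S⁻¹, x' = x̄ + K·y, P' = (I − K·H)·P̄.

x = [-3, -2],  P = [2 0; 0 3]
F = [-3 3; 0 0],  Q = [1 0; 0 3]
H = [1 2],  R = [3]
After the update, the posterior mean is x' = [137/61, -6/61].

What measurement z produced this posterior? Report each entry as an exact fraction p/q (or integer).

z = [2]

x̄ = F·x = [3, 0]
P̄ = F·P·Fᵀ + Q = [46 0; 0 3]
S = H·P̄·Hᵀ + R = [61]
K = P̄·Hᵀ·S⁻¹ = [46/61; 6/61]
x' − x̄ = [-46/61, -6/61] = K·y
y = (KᵀK)⁻¹·Kᵀ·(x' − x̄) = [-1]
z = y + H·x̄ = [-1] + [3] = [2]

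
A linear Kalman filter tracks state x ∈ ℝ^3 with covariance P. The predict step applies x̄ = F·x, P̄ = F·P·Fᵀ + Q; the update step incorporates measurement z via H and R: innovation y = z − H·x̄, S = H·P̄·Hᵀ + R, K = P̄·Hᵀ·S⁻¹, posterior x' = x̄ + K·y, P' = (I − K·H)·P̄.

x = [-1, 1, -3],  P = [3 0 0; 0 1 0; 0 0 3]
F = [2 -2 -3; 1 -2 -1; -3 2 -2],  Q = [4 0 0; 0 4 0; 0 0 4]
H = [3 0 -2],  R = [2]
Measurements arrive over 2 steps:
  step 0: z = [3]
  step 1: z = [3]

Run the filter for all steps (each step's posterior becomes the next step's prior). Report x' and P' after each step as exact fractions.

step 0: x' = [4795/661, 710/661, 6211/661], P' = [8866/661 1980/661 13150/661; 1980/661 4213/661 2899/661; 13150/661 2899/661 19831/661]
step 1: x' = [-8073601/466173, -3498542/466173, -12827063/466173], P' = [65654990/466173 25683970/466173 98456104/466173; 25683970/466173 13131668/466173 38469038/466173; 98456104/466173 38469038/466173 147877010/466173]

step 0: x̄ = F·x = [5, 0, 11]
step 0: P̄ = F·P·Fᵀ + Q = [47 19 -4; 19 14 -7; -4 -7 47]
step 0: y = z − H·x̄ = [10]
step 0: S = H·P̄·Hᵀ + R = [661]
step 0: K = P̄·Hᵀ·S⁻¹ = [149/661; 71/661; -106/661]
step 0: x' = x̄ + K·y = [4795/661, 710/661, 6211/661]
step 0: P' = (I − K·H)·P̄ = [8866/661 1980/661 13150/661; 1980/661 4213/661 2899/661; 13150/661 2899/661 19831/661]
step 1: x̄ = F·x = [-10463/661, -2836/661, -25387/661]
step 1: P̄ = F·P·Fᵀ + Q = [94587/661 39639/661 128690/661; 39639/661 25569/661 31000/661; 128690/661 31000/661 289462/661]
step 1: y = z − H·x̄ = [-17402/661]
step 1: S = H·P̄·Hᵀ + R = [466173/661]
step 1: K = P̄·Hᵀ·S⁻¹ = [26381/466173; 56917/466173; -192854/466173]
step 1: x' = x̄ + K·y = [-8073601/466173, -3498542/466173, -12827063/466173]
step 1: P' = (I − K·H)·P̄ = [65654990/466173 25683970/466173 98456104/466173; 25683970/466173 13131668/466173 38469038/466173; 98456104/466173 38469038/466173 147877010/466173]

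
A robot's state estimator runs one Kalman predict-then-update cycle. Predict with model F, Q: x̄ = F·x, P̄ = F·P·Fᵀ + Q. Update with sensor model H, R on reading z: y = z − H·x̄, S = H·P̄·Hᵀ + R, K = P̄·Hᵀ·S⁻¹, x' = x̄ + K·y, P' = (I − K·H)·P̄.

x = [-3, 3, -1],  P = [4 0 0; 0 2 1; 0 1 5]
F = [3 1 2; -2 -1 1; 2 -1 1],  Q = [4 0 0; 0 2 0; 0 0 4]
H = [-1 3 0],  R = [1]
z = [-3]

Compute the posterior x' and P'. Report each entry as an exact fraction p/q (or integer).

x̄ = F·x = [-8, 2, -10]
P̄ = F·P·Fᵀ + Q = [66 -17 31; -17 23 -11; 31 -11 25]
y = z − H·x̄ = [-17]
S = H·P̄·Hᵀ + R = [376]
K = P̄·Hᵀ·S⁻¹ = [-117/376; 43/188; -8/47]
x' = x̄ + K·y = [-1019/376, -355/188, -334/47]
P' = (I − K·H)·P̄ = [11127/376 1835/188 521/47; 1835/188 313/94 171/47; 521/47 171/47 663/47]

x' = [-1019/376, -355/188, -334/47]
P' = [11127/376 1835/188 521/47; 1835/188 313/94 171/47; 521/47 171/47 663/47]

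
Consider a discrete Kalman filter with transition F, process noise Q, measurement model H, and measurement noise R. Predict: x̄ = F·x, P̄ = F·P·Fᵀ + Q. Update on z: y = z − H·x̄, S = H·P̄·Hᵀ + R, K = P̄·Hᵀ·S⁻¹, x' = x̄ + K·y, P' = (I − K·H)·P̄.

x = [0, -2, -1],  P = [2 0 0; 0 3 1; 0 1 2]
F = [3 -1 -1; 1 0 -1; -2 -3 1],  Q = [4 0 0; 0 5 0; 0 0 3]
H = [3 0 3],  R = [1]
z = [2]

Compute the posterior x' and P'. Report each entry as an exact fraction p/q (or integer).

x̄ = F·x = [3, 1, 5]
P̄ = F·P·Fᵀ + Q = [29 9 -3; 9 9 -3; -3 -3 34]
y = z − H·x̄ = [-22]
S = H·P̄·Hᵀ + R = [514]
K = P̄·Hᵀ·S⁻¹ = [39/257; 9/257; 93/514]
x' = x̄ + K·y = [-87/257, 59/257, 262/257]
P' = (I − K·H)·P̄ = [4411/257 1611/257 -4398/257; 1611/257 2151/257 -1608/257; -4398/257 -1608/257 8827/514]

x' = [-87/257, 59/257, 262/257]
P' = [4411/257 1611/257 -4398/257; 1611/257 2151/257 -1608/257; -4398/257 -1608/257 8827/514]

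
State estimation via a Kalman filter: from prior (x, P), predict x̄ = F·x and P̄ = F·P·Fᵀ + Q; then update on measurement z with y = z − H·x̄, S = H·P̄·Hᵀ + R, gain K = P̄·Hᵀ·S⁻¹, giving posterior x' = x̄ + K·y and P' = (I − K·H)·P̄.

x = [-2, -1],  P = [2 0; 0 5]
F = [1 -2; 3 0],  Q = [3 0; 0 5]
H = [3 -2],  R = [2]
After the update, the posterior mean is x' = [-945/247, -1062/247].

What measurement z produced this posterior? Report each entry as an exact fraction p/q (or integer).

x̄ = F·x = [0, -6]
P̄ = F·P·Fᵀ + Q = [25 6; 6 23]
S = H·P̄·Hᵀ + R = [247]
K = P̄·Hᵀ·S⁻¹ = [63/247; -28/247]
x' − x̄ = [-945/247, 420/247] = K·y
y = (KᵀK)⁻¹·Kᵀ·(x' − x̄) = [-15]
z = y + H·x̄ = [-15] + [12] = [-3]

z = [-3]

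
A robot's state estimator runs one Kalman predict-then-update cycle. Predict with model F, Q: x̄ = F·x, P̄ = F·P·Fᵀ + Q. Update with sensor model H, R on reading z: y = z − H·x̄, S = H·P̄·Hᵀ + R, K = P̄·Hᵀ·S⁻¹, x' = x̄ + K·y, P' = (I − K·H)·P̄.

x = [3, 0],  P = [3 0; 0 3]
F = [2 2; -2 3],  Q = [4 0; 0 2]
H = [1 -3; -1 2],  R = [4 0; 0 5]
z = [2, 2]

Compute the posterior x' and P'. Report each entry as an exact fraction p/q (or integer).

x̄ = F·x = [6, -6]
P̄ = F·P·Fᵀ + Q = [28 6; 6 41]
y = z − H·x̄ = [-22, 20]
S = H·P̄·Hᵀ + R = [365 -244; -244 173]
K = P̄·Hᵀ·S⁻¹ = [-2174/3609 -3400/3609; -1697/3609 -808/3609]
x' = x̄ + K·y = [494/1203, -160/1203]
P' = (I − K·H)·P̄ = [68392/3609 25696/3609; 25696/3609 10828/3609]

x' = [494/1203, -160/1203]
P' = [68392/3609 25696/3609; 25696/3609 10828/3609]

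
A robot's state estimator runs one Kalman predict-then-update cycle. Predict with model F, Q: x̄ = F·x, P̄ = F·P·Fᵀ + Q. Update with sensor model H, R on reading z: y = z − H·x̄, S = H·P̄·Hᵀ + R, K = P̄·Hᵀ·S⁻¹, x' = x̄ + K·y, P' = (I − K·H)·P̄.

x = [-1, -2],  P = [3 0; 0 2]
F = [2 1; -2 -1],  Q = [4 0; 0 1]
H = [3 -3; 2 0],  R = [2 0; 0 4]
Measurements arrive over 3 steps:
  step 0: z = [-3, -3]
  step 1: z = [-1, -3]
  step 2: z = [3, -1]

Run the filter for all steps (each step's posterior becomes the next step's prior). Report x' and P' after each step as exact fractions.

step 0: x' = [-1241/1253, 118/1253], P' = [702/1253 638/1253; 638/1253 844/1253]
step 1: x' = [-102648/125791, -231273/628955], P' = [69344/125791 62376/125791; 62376/125791 411266/628955]
step 2: x' = [23498032/310025183, -6768813/8379059], P' = [170820322/310025183 4151514/8379059; 4151514/8379059 5473916/8379059]

step 0: x̄ = F·x = [-4, 4]
step 0: P̄ = F·P·Fᵀ + Q = [18 -14; -14 15]
step 0: y = z − H·x̄ = [21, 5]
step 0: S = H·P̄·Hᵀ + R = [551 192; 192 76]
step 0: K = P̄·Hᵀ·S⁻¹ = [96/1253 351/1253; -309/1253 319/1253]
step 0: x' = x̄ + K·y = [-1241/1253, 118/1253]
step 0: P' = (I − K·H)·P̄ = [702/1253 638/1253; 638/1253 844/1253]
step 1: x̄ = F·x = [-2364/1253, 2364/1253]
step 1: P̄ = F·P·Fᵀ + Q = [11216/1253 -6204/1253; -6204/1253 7457/1253]
step 1: y = z − H·x̄ = [12931/1253, 969/1253]
step 1: S = H·P̄·Hᵀ + R = [282235/1253 104520/1253; 104520/1253 49876/1253]
step 1: K = P̄·Hᵀ·S⁻¹ = [10452/125791 34672/125791; -149079/628955 31188/125791]
step 1: x' = x̄ + K·y = [-102648/125791, -231273/628955]
step 1: P' = (I − K·H)·P̄ = [69344/125791 62376/125791; 62376/125791 411266/628955]
step 2: x̄ = F·x = [-1257753/628955, 1257753/628955]
step 2: P̄ = F·P·Fᵀ + Q = [5561486/628955 -3045666/628955; -3045666/628955 3674621/628955]
step 2: y = z − H·x̄ = [9433383/628955, 1886551/628955]
step 2: S = H·P̄·Hᵀ + R = [139204861/628955 51642912/628955; 51642912/628955 24761764/628955]
step 2: K = P̄·Hᵀ·S⁻¹ = [25821456/310025183 85410161/310025183; -1983603/8379059 2075757/8379059]
step 2: x' = x̄ + K·y = [23498032/310025183, -6768813/8379059]
step 2: P' = (I − K·H)·P̄ = [170820322/310025183 4151514/8379059; 4151514/8379059 5473916/8379059]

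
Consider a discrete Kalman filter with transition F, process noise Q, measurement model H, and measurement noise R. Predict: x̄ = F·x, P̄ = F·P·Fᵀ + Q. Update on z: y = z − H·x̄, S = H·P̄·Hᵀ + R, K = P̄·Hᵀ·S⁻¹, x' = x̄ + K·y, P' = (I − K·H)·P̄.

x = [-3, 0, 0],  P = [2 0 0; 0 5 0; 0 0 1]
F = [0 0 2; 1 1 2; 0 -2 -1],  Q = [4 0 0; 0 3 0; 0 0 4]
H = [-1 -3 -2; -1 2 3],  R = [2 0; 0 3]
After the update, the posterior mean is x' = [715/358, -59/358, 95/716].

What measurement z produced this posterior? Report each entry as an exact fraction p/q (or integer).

x̄ = F·x = [0, -3, 0]
P̄ = F·P·Fᵀ + Q = [8 4 -2; 4 14 -12; -2 -12 25]
S = H·P̄·Hᵀ + R = [108 -64; -64 144]
K = P̄·Hᵀ·S⁻¹ = [-42/179 -209/1432; -123/358 -169/716; 26/179 1239/2864]
x' − x̄ = [715/358, 1015/358, 95/716] = K·y
y = (KᵀK)⁻¹·Kᵀ·(x' − x̄) = [-11, 4]
z = y + H·x̄ = [-11, 4] + [9, -6] = [-2, -2]

z = [-2, -2]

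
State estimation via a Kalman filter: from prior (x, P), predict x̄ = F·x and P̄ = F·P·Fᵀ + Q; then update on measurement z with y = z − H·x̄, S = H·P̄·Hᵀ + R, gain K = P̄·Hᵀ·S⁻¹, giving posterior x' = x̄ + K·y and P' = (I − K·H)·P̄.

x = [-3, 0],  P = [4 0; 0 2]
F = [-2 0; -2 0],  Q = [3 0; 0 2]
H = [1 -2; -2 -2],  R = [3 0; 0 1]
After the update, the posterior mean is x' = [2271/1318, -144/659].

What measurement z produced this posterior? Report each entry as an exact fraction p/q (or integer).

x̄ = F·x = [6, 6]
P̄ = F·P·Fᵀ + Q = [19 16; 16 18]
S = H·P̄·Hᵀ + R = [30 66; 66 277]
K = P̄·Hᵀ·S⁻¹ = [1019/3954 -207/659; -526/1977 -120/659]
x' − x̄ = [-5637/1318, -4098/659] = K·y
y = (KᵀK)⁻¹·Kᵀ·(x' − x̄) = [9, 21]
z = y + H·x̄ = [9, 21] + [-6, -24] = [3, -3]

z = [3, -3]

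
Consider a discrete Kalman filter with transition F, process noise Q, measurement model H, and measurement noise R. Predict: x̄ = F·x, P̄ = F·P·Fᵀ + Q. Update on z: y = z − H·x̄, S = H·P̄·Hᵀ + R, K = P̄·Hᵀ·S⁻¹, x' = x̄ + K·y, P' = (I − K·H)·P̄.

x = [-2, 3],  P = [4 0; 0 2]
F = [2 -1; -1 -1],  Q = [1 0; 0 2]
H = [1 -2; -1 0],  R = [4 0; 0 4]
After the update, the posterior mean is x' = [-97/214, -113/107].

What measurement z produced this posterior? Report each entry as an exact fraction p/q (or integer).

x̄ = F·x = [-7, -1]
P̄ = F·P·Fᵀ + Q = [19 -6; -6 8]
S = H·P̄·Hᵀ + R = [79 -31; -31 23]
K = P̄·Hᵀ·S⁻¹ = [31/214 -135/214; -40/107 -26/107]
x' − x̄ = [1401/214, -6/107] = K·y
y = (KᵀK)⁻¹·Kᵀ·(x' − x̄) = [6, -9]
z = y + H·x̄ = [6, -9] + [-5, 7] = [1, -2]

z = [1, -2]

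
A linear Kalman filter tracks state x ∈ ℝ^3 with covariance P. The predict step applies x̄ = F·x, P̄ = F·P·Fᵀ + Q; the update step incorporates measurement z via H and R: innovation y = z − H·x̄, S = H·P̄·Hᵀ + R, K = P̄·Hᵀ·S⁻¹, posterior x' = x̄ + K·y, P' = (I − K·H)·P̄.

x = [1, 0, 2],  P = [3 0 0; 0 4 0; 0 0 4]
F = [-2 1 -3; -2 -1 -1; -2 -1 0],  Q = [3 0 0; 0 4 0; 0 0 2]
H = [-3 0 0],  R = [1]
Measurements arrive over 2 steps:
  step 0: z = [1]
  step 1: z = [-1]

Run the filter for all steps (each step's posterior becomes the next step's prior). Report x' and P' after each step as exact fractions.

step 0: x̄ = F·x = [-8, -4, -2]
step 0: P̄ = F·P·Fᵀ + Q = [55 20 8; 20 24 16; 8 16 18]
step 0: y = z − H·x̄ = [-23]
step 0: S = H·P̄·Hᵀ + R = [496]
step 0: K = P̄·Hᵀ·S⁻¹ = [-165/496; -15/124; -3/62]
step 0: x' = x̄ + K·y = [-173/496, -151/124, -55/62]
step 0: P' = (I − K·H)·P̄ = [55/496 5/124 1/62; 5/124 519/31 406/31; 1/62 406/31 522/31]
step 1: x̄ = F·x = [531/248, 695/248, 475/248]
step 1: P̄ = F·P·Fᵀ + Q = [11555/124 7507/124 2863/124; 7507/124 7991/124 3779/124; 2863/124 3779/124 2399/124]
step 1: y = z − H·x̄ = [1345/248]
step 1: S = H·P̄·Hᵀ + R = [104119/124]
step 1: K = P̄·Hᵀ·S⁻¹ = [-34665/104119; -22521/104119; -8589/104119]
step 1: x' = x̄ + K·y = [69861/208238, 169645/104119, 152840/104119]
step 1: P' = (I − K·H)·P̄ = [11555/104119 7507/104119 2863/104119; 7507/104119 2619512/104119 1613168/104119; 2863/104119 1613168/104119 1419440/104119]

step 0: x' = [-173/496, -151/124, -55/62], P' = [55/496 5/124 1/62; 5/124 519/31 406/31; 1/62 406/31 522/31]
step 1: x' = [69861/208238, 169645/104119, 152840/104119], P' = [11555/104119 7507/104119 2863/104119; 7507/104119 2619512/104119 1613168/104119; 2863/104119 1613168/104119 1419440/104119]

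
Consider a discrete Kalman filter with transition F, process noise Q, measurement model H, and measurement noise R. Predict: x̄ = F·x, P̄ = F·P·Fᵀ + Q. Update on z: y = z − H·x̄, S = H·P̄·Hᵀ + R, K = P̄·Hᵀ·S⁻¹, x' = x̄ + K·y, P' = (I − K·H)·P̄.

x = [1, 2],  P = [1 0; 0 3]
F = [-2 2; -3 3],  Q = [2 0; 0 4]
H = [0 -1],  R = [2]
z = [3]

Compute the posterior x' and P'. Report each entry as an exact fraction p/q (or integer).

x̄ = F·x = [2, 3]
P̄ = F·P·Fᵀ + Q = [18 24; 24 40]
y = z − H·x̄ = [6]
S = H·P̄·Hᵀ + R = [42]
K = P̄·Hᵀ·S⁻¹ = [-4/7; -20/21]
x' = x̄ + K·y = [-10/7, -19/7]
P' = (I − K·H)·P̄ = [30/7 8/7; 8/7 40/21]

x' = [-10/7, -19/7]
P' = [30/7 8/7; 8/7 40/21]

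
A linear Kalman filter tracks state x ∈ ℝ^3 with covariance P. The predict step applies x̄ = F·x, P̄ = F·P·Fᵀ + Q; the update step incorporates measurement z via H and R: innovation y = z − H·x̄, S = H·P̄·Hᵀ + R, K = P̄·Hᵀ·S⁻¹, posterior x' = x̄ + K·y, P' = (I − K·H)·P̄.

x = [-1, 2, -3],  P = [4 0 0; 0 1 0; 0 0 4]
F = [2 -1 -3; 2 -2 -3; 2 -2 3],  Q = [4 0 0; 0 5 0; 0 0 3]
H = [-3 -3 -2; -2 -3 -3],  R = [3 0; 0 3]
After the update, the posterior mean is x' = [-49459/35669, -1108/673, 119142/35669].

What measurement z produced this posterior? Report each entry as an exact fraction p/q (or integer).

z = [3, -3]

x̄ = F·x = [5, 3, -15]
P̄ = F·P·Fᵀ + Q = [57 54 -18; 54 61 -16; -18 -16 59]
S = H·P̄·Hᵀ + R = [1865 1581; 1581 1455]
K = P̄·Hᵀ·S⁻¹ = [-27051/71338 18509/71338; -224/673 131/673; 41251/71338 -49383/71338]
x' − x̄ = [-227804/35669, -3127/673, 654177/35669] = K·y
y = (KᵀK)⁻¹·Kᵀ·(x' − x̄) = [-3, -29]
z = y + H·x̄ = [-3, -29] + [6, 26] = [3, -3]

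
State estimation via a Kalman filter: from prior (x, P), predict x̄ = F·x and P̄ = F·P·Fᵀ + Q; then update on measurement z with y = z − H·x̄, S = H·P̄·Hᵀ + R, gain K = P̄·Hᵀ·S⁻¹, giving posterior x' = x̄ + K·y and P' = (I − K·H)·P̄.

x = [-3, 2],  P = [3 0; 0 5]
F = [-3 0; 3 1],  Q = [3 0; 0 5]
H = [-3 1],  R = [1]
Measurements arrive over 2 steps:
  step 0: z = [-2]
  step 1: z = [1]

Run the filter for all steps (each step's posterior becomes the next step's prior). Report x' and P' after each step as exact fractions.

step 0: x̄ = F·x = [9, -7]
step 0: P̄ = F·P·Fᵀ + Q = [30 -27; -27 37]
step 0: y = z − H·x̄ = [32]
step 0: S = H·P̄·Hᵀ + R = [470]
step 0: K = P̄·Hᵀ·S⁻¹ = [-117/470; 59/235]
step 0: x' = x̄ + K·y = [243/235, 243/235]
step 0: P' = (I − K·H)·P̄ = [411/470 558/235; 558/235 1733/235]
step 1: x̄ = F·x = [-729/235, 972/235]
step 1: P̄ = F·P·Fᵀ + Q = [5109/470 -7047/470; -7047/470 16211/470]
step 1: y = z − H·x̄ = [-2924/235]
step 1: S = H·P̄·Hᵀ + R = [52472/235]
step 1: K = P̄·Hᵀ·S⁻¹ = [-11187/52472; 667/1874]
step 1: x' = x̄ + K·y = [-5895/13118, -274/937]
step 1: P' = (I − K·H)·P̄ = [37833/52472 1827/937; 1827/937 11629/1874]

step 0: x' = [243/235, 243/235], P' = [411/470 558/235; 558/235 1733/235]
step 1: x' = [-5895/13118, -274/937], P' = [37833/52472 1827/937; 1827/937 11629/1874]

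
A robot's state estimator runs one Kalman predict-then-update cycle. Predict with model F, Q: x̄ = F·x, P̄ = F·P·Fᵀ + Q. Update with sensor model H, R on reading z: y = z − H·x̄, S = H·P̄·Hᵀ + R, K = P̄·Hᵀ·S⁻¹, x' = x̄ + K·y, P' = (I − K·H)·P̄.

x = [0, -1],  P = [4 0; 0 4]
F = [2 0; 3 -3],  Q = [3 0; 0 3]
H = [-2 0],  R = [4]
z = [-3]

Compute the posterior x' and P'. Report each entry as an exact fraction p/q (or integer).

x̄ = F·x = [0, 3]
P̄ = F·P·Fᵀ + Q = [19 24; 24 75]
y = z − H·x̄ = [-3]
S = H·P̄·Hᵀ + R = [80]
K = P̄·Hᵀ·S⁻¹ = [-19/40; -3/5]
x' = x̄ + K·y = [57/40, 24/5]
P' = (I − K·H)·P̄ = [19/20 6/5; 6/5 231/5]

x' = [57/40, 24/5]
P' = [19/20 6/5; 6/5 231/5]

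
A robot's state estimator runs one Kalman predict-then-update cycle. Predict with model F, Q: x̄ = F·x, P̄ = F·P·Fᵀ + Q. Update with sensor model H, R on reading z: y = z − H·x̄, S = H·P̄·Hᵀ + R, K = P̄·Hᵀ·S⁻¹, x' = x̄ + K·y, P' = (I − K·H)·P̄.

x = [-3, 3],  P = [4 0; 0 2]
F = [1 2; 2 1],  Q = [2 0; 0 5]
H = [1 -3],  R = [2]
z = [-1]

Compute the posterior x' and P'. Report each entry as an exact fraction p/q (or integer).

x' = [739/151, 288/151]
P' = [1630/151 558/151; 558/151 224/151]

x̄ = F·x = [3, -3]
P̄ = F·P·Fᵀ + Q = [14 12; 12 23]
y = z − H·x̄ = [-13]
S = H·P̄·Hᵀ + R = [151]
K = P̄·Hᵀ·S⁻¹ = [-22/151; -57/151]
x' = x̄ + K·y = [739/151, 288/151]
P' = (I − K·H)·P̄ = [1630/151 558/151; 558/151 224/151]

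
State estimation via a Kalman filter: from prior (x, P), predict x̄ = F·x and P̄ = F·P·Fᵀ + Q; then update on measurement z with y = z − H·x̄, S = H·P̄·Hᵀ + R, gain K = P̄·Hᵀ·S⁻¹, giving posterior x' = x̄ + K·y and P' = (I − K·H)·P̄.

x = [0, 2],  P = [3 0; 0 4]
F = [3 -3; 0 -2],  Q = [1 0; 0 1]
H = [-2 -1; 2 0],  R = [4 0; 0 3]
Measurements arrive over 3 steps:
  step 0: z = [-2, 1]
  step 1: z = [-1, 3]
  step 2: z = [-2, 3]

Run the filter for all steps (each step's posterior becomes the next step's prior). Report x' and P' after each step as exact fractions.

step 0: x̄ = F·x = [-6, -4]
step 0: P̄ = F·P·Fᵀ + Q = [64 24; 24 17]
step 0: y = z − H·x̄ = [-18, 13]
step 0: S = H·P̄·Hᵀ + R = [373 -304; -304 259]
step 0: K = P̄·Hᵀ·S⁻¹ = [-152/1397 512/1397; -2243/4191 -1856/4191]
step 0: x' = x̄ + K·y = [1010/1397, -518/4191]
step 0: P' = (I − K·H)·P̄ = [768/1397 -928/1397; -928/1397 14540/4191]
step 1: x̄ = F·x = [3548/1397, 1036/4191]
step 1: P̄ = F·P·Fᵀ + Q = [68633/1397 34648/1397; 34648/1397 62351/4191]
step 1: y = z − H·x̄ = [18133/4191, -2905/1397]
step 1: S = H·P̄·Hᵀ + R = [1318487/4191 -343828/1397; -343828/1397 278723/1397]
step 1: K = P̄·Hᵀ·S⁻¹ = [-1547226/9190817 2617678/9190817; -2751689/9190817 -1109420/9190817]
step 1: x' = x̄ + K·y = [11204520/9190817, -7326675/9190817]
step 1: P' = (I − K·H)·P̄ = [3926517/9190817 -1664130/9190817; -1664130/9190817 14335016/9190817]
step 2: x̄ = F·x = [55593585/9190817, 14653350/9190817]
step 2: P̄ = F·P·Fᵀ + Q = [203498954/9190817 95994876/9190817; 95994876/9190817 66530881/9190817]
step 2: y = z − H·x̄ = [107458886/9190817, -83614719/9190817]
step 2: S = H·P̄·Hᵀ + R = [1301269469/9190817 -1005985568/9190817; -1005985568/9190817 841568267/9190817]
step 2: K = P̄·Hᵀ·S⁻¹ = [-502992784/3013882549 856306540/3013882549; -2657417875/9041647647 -1113896968/9041647647]
step 2: x' = x̄ + K·y = [4559078993/3013882549, -6521134624/9041647647]
step 2: P' = (I − K·H)·P̄ = [1284459810/3013882549 -556948484/3013882549; -556948484/3013882549 13971362404/9041647647]

step 0: x' = [1010/1397, -518/4191], P' = [768/1397 -928/1397; -928/1397 14540/4191]
step 1: x' = [11204520/9190817, -7326675/9190817], P' = [3926517/9190817 -1664130/9190817; -1664130/9190817 14335016/9190817]
step 2: x' = [4559078993/3013882549, -6521134624/9041647647], P' = [1284459810/3013882549 -556948484/3013882549; -556948484/3013882549 13971362404/9041647647]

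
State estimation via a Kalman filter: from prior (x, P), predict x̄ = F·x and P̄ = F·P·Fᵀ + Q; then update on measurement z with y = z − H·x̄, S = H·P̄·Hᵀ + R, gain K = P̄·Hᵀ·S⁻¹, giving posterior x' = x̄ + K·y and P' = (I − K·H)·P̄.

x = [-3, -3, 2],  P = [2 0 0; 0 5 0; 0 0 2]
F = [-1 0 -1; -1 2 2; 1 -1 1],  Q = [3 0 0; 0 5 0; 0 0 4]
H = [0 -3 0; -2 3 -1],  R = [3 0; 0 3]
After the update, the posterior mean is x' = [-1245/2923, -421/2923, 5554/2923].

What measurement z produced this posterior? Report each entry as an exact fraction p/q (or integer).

x̄ = F·x = [1, 1, 2]
P̄ = F·P·Fᵀ + Q = [7 -2 -4; -2 35 -8; -4 -8 13]
S = H·P̄·Hᵀ + R = [318 -351; -351 415]
K = P̄·Hᵀ·S⁻¹ = [-1042/2923 -994/2923; -836/2923 117/2923; -73/2923 -266/2923]
x' − x̄ = [-4168/2923, -3344/2923, -292/2923] = K·y
y = (KᵀK)⁻¹·Kᵀ·(x' − x̄) = [4, 0]
z = y + H·x̄ = [4, 0] + [-3, -1] = [1, -1]

z = [1, -1]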